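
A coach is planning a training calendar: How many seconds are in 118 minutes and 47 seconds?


Minutes: 118
Seconds: 47
Convert minutes to seconds: 118 x 60 = 7080
Add remaining seconds: 7080 + 47 = 7127

7127


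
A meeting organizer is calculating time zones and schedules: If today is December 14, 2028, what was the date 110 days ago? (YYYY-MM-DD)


Start: 2028-12-14
Subtracting 110 days
Days already passed in December: 14
After going back through December: 96 more days to subtract
November 2028: 30 days, 66 remaining
October 2028: 31 days, 35 remaining
September 2028: 30 days, 5 remaining
August 2028 has 31 days, need 5
Result: 2028-08-26

2028-08-26


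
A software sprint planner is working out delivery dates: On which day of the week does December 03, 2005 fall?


Date: 2005-12-03
January 1, 2005 is a Saturday
Day of year: 337
Offset from Jan 1: 336 days
336 mod 7 = 0
Result: Saturday

Saturday


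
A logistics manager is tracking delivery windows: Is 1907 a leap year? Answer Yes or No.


Year: 1907
Divisible by 4? 1907 / 4 = 476.75 -> No
Not divisible by 4, so NOT a leap year

No


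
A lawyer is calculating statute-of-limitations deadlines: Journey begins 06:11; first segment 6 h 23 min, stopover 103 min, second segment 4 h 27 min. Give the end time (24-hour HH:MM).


Depart: 06:11
Leg 1: +383 min -> 12:34
Layover: +103 min -> 14:17
Leg 2: +267 min -> 18:44
Total travel: 753 minutes = 12h 33m
Arrival: 18:44

18:44


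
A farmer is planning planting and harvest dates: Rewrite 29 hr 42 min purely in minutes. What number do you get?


Hours: 29
Extra minutes: 42
Minutes per hour: 60
Hours to minutes: 29 x 60 = 1740
Total: 1740 + 42 = 1782

1782


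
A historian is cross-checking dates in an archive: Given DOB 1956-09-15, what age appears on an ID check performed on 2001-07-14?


Birth: 1956-09-15
Reference: 2001-07-14
Year difference: 2001 - 1956 = 45
Has birthday (09-15) occurred by 07-14? No
Birthday not yet reached this year -> subtract 1
Age in full years: 44

44


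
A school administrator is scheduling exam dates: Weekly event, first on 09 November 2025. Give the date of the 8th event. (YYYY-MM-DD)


First occurrence: 2025-11-09 (occurrence 1)
Each occurrence is 7 days after the previous.
Occurrence 8 is 7 weeks after the first.
7 weeks = 49 days
2025-11-09 + 49 days = 2025-12-28

2025-12-28


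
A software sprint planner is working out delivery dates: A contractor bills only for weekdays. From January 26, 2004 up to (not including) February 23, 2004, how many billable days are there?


Start: 2004-01-26 (Monday)
End (exclusive): 2004-02-23 (Monday)
Total calendar days: 28
Full weeks: 28 // 7 = 4 -> 20 weekdays
Remaining 0 days starting on Monday:
Total business days: 20 + 0 = 20

20


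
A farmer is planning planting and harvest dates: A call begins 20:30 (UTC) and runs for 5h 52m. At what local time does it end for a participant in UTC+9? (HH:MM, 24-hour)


Start: 20:30 in UTC
Step 1 - add duration:
  minutes: 30 + 52 = 82 (carry 1h)
  hours: 20 + 5 + 1 = 26
  end in UTC: 02:22
Step 2 - convert UTC -> UTC+9:
  offset difference: 9 - (0) = 9 hours
  2 + (9) = 11 -> mod 24 = 11
Result: 11:22 in UTC+9

11:22


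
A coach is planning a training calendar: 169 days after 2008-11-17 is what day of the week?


Start: 2008-11-17 (Monday)
Step 1 - find target date: add 169 days
  2008-11-17 + 169 days = 2009-05-05
Step 2 - day of week:
  169 mod 7 = 1
  Monday + 1 days -> Tuesday
Result: Tuesday (2009-05-05)

Tuesday


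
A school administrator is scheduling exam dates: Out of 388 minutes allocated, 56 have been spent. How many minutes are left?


Total budget: 388 minutes
Time used: 56 minutes
Remaining: 388 - 56 = 332 minutes
Percent used: 14.4%
Percent remaining: 85.6%

332


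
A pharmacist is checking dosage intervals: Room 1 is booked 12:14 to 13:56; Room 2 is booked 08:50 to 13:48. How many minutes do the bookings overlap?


Interval A: [734, 836] minutes from midnight
Interval B: [530, 828] minutes from midnight
Overlap start = max(734, 530) = 734
Overlap end = min(836, 828) = 828
Overlap = 828 - 734 = 94 minutes

94


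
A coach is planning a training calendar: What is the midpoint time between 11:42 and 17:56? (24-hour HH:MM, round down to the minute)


Start time: 11:42 = 702 minutes from midnight
End time: 17:56 = 1076 minutes from midnight
Sum: 702 + 1076 = 1778
Midpoint: 1778 / 2 = 889 minutes
Convert: 889 / 60 = 14 hours, 49 minutes
Result: 14:49

14:49


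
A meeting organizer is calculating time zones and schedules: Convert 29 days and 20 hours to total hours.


Days: 29
Extra hours: 20
Hours per day: 24
Days to hours: 29 x 24 = 696
Total: 696 + 20 = 716

716


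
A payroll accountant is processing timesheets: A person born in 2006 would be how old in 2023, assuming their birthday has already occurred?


Birth year: 2006
Current year: 2023
Age = current year - birth year
Age = 2023 - 2006 = 17

17


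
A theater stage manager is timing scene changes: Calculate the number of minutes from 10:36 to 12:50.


Start time: 10:36 = 636 minutes from midnight
End time: 12:50 = 770 minutes from midnight
Difference: 770 - 636 = 134 minutes
That is 2 hours and 14 minutes

134


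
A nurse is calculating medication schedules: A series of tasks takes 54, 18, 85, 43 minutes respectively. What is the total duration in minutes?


Durations: 54, 18, 85, 43
Running sum: 54
+ 18 = 72
+ 85 = 157
+ 43 = 200
Total duration: 200 minutes
That is 3 hours and 20 minutes

200


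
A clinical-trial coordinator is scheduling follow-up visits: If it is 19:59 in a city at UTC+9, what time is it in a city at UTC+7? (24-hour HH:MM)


Local time: 19:59 at UTC+9 (offset 9h)
Target zone: UTC+7 (offset 7h)
Difference: 7 - (9) = -2 hours
Calculation: 19 + (-2) = 17
Result: 17:59

17:59


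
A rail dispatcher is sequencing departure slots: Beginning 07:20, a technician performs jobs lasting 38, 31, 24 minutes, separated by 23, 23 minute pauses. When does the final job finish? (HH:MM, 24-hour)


Start: 07:20 = 440 min from midnight
  after task 1 (38 min): 07:58
  after break (23 min): 08:21
  after task 2 (31 min): 08:52
  after break (23 min): 09:15
  after task 3 (24 min): 09:39
Total elapsed: 139 minutes
End time: 09:39

09:39


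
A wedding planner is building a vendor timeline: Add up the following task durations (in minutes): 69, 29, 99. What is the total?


Durations: 69, 29, 99
Running sum: 69
+ 29 = 98
+ 99 = 197
Total duration: 197 minutes
That is 3 hours and 17 minutes

197


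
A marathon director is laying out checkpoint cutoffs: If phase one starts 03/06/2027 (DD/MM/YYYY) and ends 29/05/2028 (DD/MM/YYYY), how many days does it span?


Start date: 2027-06-03
End date: 2028-05-29
Jun 2027: +28 days
Jul 2027: +31 days
Aug 2027: +31 days
... (9 more months)
Total: 361 days

361


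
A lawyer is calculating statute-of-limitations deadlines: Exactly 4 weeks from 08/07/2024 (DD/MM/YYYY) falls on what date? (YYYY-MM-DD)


Start: 2024-07-08
Weeks to add: 4
Convert to days: 4 x 7 = 28 days
Add 28 days to 2024-07-08
Result: 2024-08-05

2024-08-05


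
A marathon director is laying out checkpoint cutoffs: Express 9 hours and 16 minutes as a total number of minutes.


Hours: 9
Extra minutes: 16
Minutes per hour: 60
Hours to minutes: 9 x 60 = 540
Total: 540 + 16 = 556

556


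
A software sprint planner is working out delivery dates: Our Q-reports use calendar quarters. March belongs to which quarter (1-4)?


Month: March (month 3)
Q1: January-March (months 1-3)
Q2: April-June (months 4-6)
Q3: July-September (months 7-9)
Q4: October-December (months 10-12)
Month 3 falls in Q1

1


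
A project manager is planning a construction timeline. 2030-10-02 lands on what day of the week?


Date: 2030-10-02
January 1, 2030 is a Tuesday
Day of year: 275
Offset from Jan 1: 274 days
274 mod 7 = 1
Result: Wednesday

Wednesday


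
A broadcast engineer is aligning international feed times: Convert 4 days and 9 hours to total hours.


Days: 4
Extra hours: 9
Hours per day: 24
Days to hours: 4 x 24 = 96
Total: 96 + 9 = 105

105


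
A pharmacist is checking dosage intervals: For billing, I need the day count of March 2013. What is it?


Month: March
Year: 2013
March is a 31-day month
Total: 31 days

31


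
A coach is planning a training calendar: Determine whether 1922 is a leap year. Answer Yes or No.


Year: 1922
Divisible by 4? 1922 / 4 = 480.5 -> No
Not divisible by 4, so NOT a leap year

No


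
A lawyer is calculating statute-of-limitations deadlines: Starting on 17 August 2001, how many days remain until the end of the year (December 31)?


Start: August 17, 2001
End: December 31, 2001
Days left in August: 14
September: 30
October: 31
November: 30
December: 31
Sum of remaining months: 122
Total: 14 + 122 = 136

136


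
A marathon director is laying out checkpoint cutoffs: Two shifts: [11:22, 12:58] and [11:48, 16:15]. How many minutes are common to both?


Interval A: [682, 778] minutes from midnight
Interval B: [708, 975] minutes from midnight
Overlap start = max(682, 708) = 708
Overlap end = min(778, 975) = 778
Overlap = 778 - 708 = 70 minutes

70


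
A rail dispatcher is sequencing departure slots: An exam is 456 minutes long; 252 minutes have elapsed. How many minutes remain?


Total budget: 456 minutes
Time used: 252 minutes
Remaining: 456 - 252 = 204 minutes
Percent used: 55.3%
Percent remaining: 44.7%

204


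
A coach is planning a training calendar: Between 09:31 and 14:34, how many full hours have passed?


Start: 09:31
End: 14:34
Hour difference: 14 - 9 = 5 hours
Minute difference: 34 - 31 = 3 minutes
Total minutes: 303
Complete hours: 303 / 60 = 5 (remainder 3)

5


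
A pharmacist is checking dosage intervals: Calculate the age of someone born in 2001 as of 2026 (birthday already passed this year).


Birth year: 2001
Current year: 2026
Age = current year - birth year
Age = 2026 - 2001 = 25

25


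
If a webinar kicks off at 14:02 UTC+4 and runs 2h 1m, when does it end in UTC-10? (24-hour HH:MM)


Start: 14:02 in UTC+4
Step 1 - add duration:
  minutes: 2 + 1 = 3
  hours: 14 + 2 + 0 = 16
  end in UTC+4: 16:03
Step 2 - convert UTC+4 -> UTC-10:
  offset difference: -10 - (4) = -14 hours
  16 + (-14) = 2 -> mod 24 = 2
Result: 02:03 in UTC-10

02:03


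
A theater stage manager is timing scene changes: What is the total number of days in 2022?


Year: 2022
Check leap year rules:
Divisible by 4? No
2022 is not a leap year
Days: 365

365


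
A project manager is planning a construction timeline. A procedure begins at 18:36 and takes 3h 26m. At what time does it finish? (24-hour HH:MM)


Start time: 18:36
Adding: 3 hours 26 minutes
Minutes: 36 + 26 = 62
Minute overflow: 62 >= 60, so carry 1 hour, minutes = 2
Hours: 18 + 3 + 1 = 22
Result: 22:02

22:02


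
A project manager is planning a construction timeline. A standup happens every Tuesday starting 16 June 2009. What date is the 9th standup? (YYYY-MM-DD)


First occurrence: 2009-06-16 (occurrence 1)
Each occurrence is 7 days after the previous.
Occurrence 9 is 8 weeks after the first.
8 weeks = 56 days
2009-06-16 + 56 days = 2009-08-11

2009-08-11


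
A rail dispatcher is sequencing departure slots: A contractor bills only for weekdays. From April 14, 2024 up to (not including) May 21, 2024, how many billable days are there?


Start: 2024-04-14 (Sunday)
End (exclusive): 2024-05-21 (Tuesday)
Total calendar days: 37
Full weeks: 37 // 7 = 5 -> 25 weekdays
Remaining 2 days starting on Sunday:
  Sun(-), Mon(w) -> 1 weekdays
Total business days: 25 + 1 = 26

26


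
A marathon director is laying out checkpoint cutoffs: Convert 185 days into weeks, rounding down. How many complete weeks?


Total days: 185
Days per week: 7
Division: 185 / 7 = 26 remainder 3
Complete weeks: 26
Remaining days: 3

26


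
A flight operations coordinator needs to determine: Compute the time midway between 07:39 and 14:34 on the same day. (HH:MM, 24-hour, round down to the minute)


Start time: 07:39 = 459 minutes from midnight
End time: 14:34 = 874 minutes from midnight
Sum: 459 + 874 = 1333
Midpoint: 1333 / 2 = 666 minutes
Convert: 666 / 60 = 11 hours, 6 minutes
Result: 11:06

11:06


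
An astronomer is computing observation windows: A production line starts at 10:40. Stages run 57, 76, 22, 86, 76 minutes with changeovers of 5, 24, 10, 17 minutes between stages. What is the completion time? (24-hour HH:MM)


Start: 10:40 = 640 min from midnight
  after task 1 (57 min): 11:37
  after break (5 min): 11:42
  after task 2 (76 min): 12:58
  after break (24 min): 13:22
  after task 3 (22 min): 13:44
  after break (10 min): 13:54
  after task 4 (86 min): 15:20
  after break (17 min): 15:37
  after task 5 (76 min): 16:53
Total elapsed: 373 minutes
End time: 16:53

16:53


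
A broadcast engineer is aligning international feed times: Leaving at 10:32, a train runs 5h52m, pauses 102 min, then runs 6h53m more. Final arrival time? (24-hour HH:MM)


Depart: 10:32
Leg 1: +352 min -> 16:24
Layover: +102 min -> 18:06
Leg 2: +413 min -> 00:59
Total travel: 867 minutes = 14h 27m
Arrival: 00:59

00:59


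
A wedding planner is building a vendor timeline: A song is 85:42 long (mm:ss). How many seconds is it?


Minutes: 85
Extra seconds: 42
Seconds per minute: 60
Minutes to seconds: 85 x 60 = 5100
Total: 5100 + 42 = 5142

5142


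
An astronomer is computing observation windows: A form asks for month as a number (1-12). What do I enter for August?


Calendar month order:
7. July
8. August <--
9. September
August is month number 8

8


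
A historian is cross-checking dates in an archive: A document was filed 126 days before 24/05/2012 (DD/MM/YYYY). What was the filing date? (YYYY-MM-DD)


Start: 2012-05-24
Subtracting 126 days
Days already passed in May: 24
After going back through May: 102 more days to subtract
April 2012: 30 days, 72 remaining
March 2012: 31 days, 41 remaining
February 2012: 29 days, 12 remaining
January 2012 has 31 days, need 12
Result: 2012-01-19

2012-01-19


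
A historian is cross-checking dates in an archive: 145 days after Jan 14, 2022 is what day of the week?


Start: 2022-01-14 (Friday)
Step 1 - find target date: add 145 days
  2022-01-14 + 145 days = 2022-06-08
Step 2 - day of week:
  145 mod 7 = 5
  Friday + 5 days -> Wednesday
Result: Wednesday (2022-06-08)

Wednesday


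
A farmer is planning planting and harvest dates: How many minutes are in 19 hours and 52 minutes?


Hours: 19
Minutes: 52
Convert hours to minutes: 19 x 60 = 1140
Add remaining minutes: 1140 + 52 = 1192

1192


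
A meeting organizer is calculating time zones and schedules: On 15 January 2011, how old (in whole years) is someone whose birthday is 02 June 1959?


Birth: 1959-06-02
Reference: 2011-01-15
Year difference: 2011 - 1959 = 52
Has birthday (06-02) occurred by 01-15? No
Birthday not yet reached this year -> subtract 1
Age in full years: 51

51


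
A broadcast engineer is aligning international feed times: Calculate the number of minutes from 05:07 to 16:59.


Start time: 05:07 = 307 minutes from midnight
End time: 16:59 = 1019 minutes from midnight
Difference: 1019 - 307 = 712 minutes
That is 11 hours and 52 minutes

712


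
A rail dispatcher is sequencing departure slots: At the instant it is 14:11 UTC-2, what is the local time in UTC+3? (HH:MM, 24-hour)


Local time: 14:11 at UTC-2 (offset -2h)
Target zone: UTC+3 (offset 3h)
Difference: 3 - (-2) = 5 hours
Calculation: 14 + (5) = 19
Result: 19:11

19:11


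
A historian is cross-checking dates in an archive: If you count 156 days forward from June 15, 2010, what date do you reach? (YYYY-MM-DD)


Start: 2010-06-15
Adding 156 days
Days remaining in June: 15
After June: 141 days still to add
July 2010: 31 days, 110 remaining
August 2010: 31 days, 79 remaining
September 2010: 30 days, 49 remaining
October 2010: 31 days, 18 remaining
Result: 2010-11-18

2010-11-18


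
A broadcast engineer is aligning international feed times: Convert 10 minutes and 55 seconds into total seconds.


Minutes: 10
Seconds: 55
Convert minutes to seconds: 10 x 60 = 600
Add remaining seconds: 600 + 55 = 655

655


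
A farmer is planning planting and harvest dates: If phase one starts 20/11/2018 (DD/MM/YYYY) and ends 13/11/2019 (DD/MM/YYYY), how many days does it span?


Start date: 2018-11-20
End date: 2019-11-13
Nov 2018: +11 days
Dec 2018: +31 days
Jan 2019: +31 days
... (10 more months)
Total: 358 days

358


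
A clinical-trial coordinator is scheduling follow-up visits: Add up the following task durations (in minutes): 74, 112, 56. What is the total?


Durations: 74, 112, 56
Running sum: 74
+ 112 = 186
+ 56 = 242
Total duration: 242 minutes
That is 4 hours and 2 minutes

242


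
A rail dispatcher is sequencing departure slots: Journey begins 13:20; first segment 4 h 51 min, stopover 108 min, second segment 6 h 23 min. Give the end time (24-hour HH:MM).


Depart: 13:20
Leg 1: +291 min -> 18:11
Layover: +108 min -> 19:59
Leg 2: +383 min -> 02:22
Total travel: 782 minutes = 13h 2m
Arrival: 02:22

02:22


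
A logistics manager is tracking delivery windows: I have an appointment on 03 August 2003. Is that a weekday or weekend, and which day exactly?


Date: 2003-08-03
January 1, 2003 is a Wednesday
Day of year: 215
Offset from Jan 1: 214 days
214 mod 7 = 4
Result: Sunday

Sunday


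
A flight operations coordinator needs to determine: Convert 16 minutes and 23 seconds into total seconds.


Minutes: 16
Seconds: 23
Convert minutes to seconds: 16 x 60 = 960
Add remaining seconds: 960 + 23 = 983

983


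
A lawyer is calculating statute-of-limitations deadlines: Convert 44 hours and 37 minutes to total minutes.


Hours: 44
Minutes: 37
Convert hours to minutes: 44 x 60 = 2640
Add remaining minutes: 2640 + 37 = 2677

2677


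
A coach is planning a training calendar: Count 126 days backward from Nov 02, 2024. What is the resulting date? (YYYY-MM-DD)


Start: 2024-11-02
Subtracting 126 days
Days already passed in November: 2
After going back through November: 124 more days to subtract
October 2024: 31 days, 93 remaining
September 2024: 30 days, 63 remaining
August 2024: 31 days, 32 remaining
July 2024: 31 days, 1 remaining
Result: 2024-06-29

2024-06-29


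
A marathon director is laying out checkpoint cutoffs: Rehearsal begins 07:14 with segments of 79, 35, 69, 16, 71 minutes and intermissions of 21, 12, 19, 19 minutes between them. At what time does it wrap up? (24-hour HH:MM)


Start: 07:14 = 434 min from midnight
  after task 1 (79 min): 08:33
  after break (21 min): 08:54
  after task 2 (35 min): 09:29
  after break (12 min): 09:41
  after task 3 (69 min): 10:50
  after break (19 min): 11:09
  after task 4 (16 min): 11:25
  after break (19 min): 11:44
  after task 5 (71 min): 12:55
Total elapsed: 341 minutes
End time: 12:55

12:55


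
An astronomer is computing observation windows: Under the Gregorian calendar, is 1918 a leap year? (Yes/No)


Year: 1918
Divisible by 4? 1918 / 4 = 479.5 -> No
Not divisible by 4, so NOT a leap year

No


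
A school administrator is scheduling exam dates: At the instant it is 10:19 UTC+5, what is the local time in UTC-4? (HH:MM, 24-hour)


Local time: 10:19 at UTC+5 (offset 5h)
Target zone: UTC-4 (offset -4h)
Difference: -4 - (5) = -9 hours
Calculation: 10 + (-9) = 1
Result: 01:19

01:19


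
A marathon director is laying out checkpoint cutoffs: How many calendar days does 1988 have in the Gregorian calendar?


Year: 1988
Check leap year rules:
Divisible by 4? Yes
Divisible by 100? No
1988 is a leap year
Days: 366

366


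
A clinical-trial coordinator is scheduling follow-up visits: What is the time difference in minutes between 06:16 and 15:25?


Start time: 06:16 = 376 minutes from midnight
End time: 15:25 = 925 minutes from midnight
Difference: 925 - 376 = 549 minutes
That is 9 hours and 9 minutes

549


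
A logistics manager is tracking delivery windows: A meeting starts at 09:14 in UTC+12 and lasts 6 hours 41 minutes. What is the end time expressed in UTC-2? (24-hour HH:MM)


Start: 09:14 in UTC+12
Step 1 - add duration:
  minutes: 14 + 41 = 55
  hours: 9 + 6 + 0 = 15
  end in UTC+12: 15:55
Step 2 - convert UTC+12 -> UTC-2:
  offset difference: -2 - (12) = -14 hours
  15 + (-14) = 1 -> mod 24 = 1
Result: 01:55 in UTC-2

01:55


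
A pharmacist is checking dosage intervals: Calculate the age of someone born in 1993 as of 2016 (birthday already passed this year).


Birth year: 1993
Current year: 2016
Age = current year - birth year
Age = 2016 - 1993 = 23

23


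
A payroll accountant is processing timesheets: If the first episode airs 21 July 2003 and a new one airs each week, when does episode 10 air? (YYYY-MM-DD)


First occurrence: 2003-07-21 (occurrence 1)
Each occurrence is 7 days after the previous.
Occurrence 10 is 9 weeks after the first.
9 weeks = 63 days
2003-07-21 + 63 days = 2003-09-22

2003-09-22


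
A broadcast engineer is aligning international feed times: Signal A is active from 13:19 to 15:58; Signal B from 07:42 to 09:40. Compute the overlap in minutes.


Interval A: [799, 958] minutes from midnight
Interval B: [462, 580] minutes from midnight
Overlap start = max(799, 462) = 799
Overlap end = min(958, 580) = 580
End <= start, so the intervals do not overlap: 0 minutes

0


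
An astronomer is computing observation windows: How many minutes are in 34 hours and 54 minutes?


Hours: 34
Extra minutes: 54
Minutes per hour: 60
Hours to minutes: 34 x 60 = 2040
Total: 2040 + 54 = 2094

2094


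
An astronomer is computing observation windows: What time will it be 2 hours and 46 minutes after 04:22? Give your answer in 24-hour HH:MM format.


Start time: 04:22
Adding: 2 hours 46 minutes
Minutes: 22 + 46 = 68
Minute overflow: 68 >= 60, so carry 1 hour, minutes = 8
Hours: 4 + 2 + 1 = 7
Result: 07:08

07:08


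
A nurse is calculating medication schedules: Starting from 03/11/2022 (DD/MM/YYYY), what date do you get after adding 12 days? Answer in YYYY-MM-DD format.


Start: 2022-11-03
Adding 12 days
Days remaining in November: 27
Result: 2022-11-15

2022-11-15


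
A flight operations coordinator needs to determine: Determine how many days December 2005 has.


Month: December
Year: 2005
December is a 31-day month
Total: 31 days

31


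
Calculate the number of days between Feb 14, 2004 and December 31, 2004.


Start: February 14, 2004
End: December 31, 2004
Days left in February: 15
March: 31
April: 30
May: 31
June: 30
... plus remaining months
Sum of remaining months: 306
Total: 15 + 306 = 321

321


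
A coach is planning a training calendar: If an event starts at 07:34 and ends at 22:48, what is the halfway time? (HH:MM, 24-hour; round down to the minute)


Start time: 07:34 = 454 minutes from midnight
End time: 22:48 = 1368 minutes from midnight
Sum: 454 + 1368 = 1822
Midpoint: 1822 / 2 = 911 minutes
Convert: 911 / 60 = 15 hours, 11 minutes
Result: 15:11

15:11


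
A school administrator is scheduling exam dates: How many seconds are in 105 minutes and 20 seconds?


Minutes: 105
Extra seconds: 20
Seconds per minute: 60
Minutes to seconds: 105 x 60 = 6300
Total: 6300 + 20 = 6320

6320


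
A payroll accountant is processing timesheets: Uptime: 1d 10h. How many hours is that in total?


Days: 1
Extra hours: 10
Hours per day: 24
Days to hours: 1 x 24 = 24
Total: 24 + 10 = 34

34


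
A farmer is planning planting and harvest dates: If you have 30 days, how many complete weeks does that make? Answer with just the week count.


Total days: 30
Days per week: 7
Division: 30 / 7 = 4 remainder 2
Complete weeks: 4
Remaining days: 2

4


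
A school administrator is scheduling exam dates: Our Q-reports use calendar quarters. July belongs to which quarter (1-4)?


Month: July (month 7)
Q1: January-March (months 1-3)
Q2: April-June (months 4-6)
Q3: July-September (months 7-9)
Q4: October-December (months 10-12)
Month 7 falls in Q3

3


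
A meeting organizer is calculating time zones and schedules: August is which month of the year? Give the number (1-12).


Calendar month order:
7. July
8. August <--
9. September
August is month number 8

8


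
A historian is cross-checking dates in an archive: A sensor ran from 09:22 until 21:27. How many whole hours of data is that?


Start: 09:22
End: 21:27
Hour difference: 21 - 9 = 12 hours
Minute difference: 27 - 22 = 5 minutes
Total minutes: 725
Complete hours: 725 / 60 = 12 (remainder 5)

12


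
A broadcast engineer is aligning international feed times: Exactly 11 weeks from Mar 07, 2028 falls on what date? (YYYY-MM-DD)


Start: 2028-03-07
Weeks to add: 11
Convert to days: 11 x 7 = 77 days
Add 77 days to 2028-03-07
Result: 2028-05-23

2028-05-23


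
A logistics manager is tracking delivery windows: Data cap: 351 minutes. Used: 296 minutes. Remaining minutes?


Total budget: 351 minutes
Time used: 296 minutes
Remaining: 351 - 296 = 55 minutes
Percent used: 84.3%
Percent remaining: 15.7%

55


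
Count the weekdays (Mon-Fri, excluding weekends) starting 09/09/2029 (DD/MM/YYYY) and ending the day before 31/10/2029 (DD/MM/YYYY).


Start: 2029-09-09 (Sunday)
End (exclusive): 2029-10-31 (Wednesday)
Total calendar days: 52
Full weeks: 52 // 7 = 7 -> 35 weekdays
Remaining 3 days starting on Sunday:
  Sun(-), Mon(w), Tue(w) -> 2 weekdays
Total business days: 35 + 2 = 37

37


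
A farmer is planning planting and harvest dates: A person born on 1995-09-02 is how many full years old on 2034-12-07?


Birth: 1995-09-02
Reference: 2034-12-07
Year difference: 2034 - 1995 = 39
Has birthday (09-02) occurred by 12-07? Yes
Age in full years: 39

39


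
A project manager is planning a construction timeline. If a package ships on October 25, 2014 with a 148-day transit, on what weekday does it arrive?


Start: 2014-10-25 (Saturday)
Step 1 - find target date: add 148 days
  2014-10-25 + 148 days = 2015-03-22
Step 2 - day of week:
  148 mod 7 = 1
  Saturday + 1 days -> Sunday
Result: Sunday (2015-03-22)

Sunday


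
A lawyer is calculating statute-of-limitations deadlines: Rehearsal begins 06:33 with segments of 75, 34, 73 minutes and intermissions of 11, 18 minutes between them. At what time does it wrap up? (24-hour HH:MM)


Start: 06:33 = 393 min from midnight
  after task 1 (75 min): 07:48
  after break (11 min): 07:59
  after task 2 (34 min): 08:33
  after break (18 min): 08:51
  after task 3 (73 min): 10:04
Total elapsed: 211 minutes
End time: 10:04

10:04


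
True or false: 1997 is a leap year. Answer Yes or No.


Year: 1997
Divisible by 4? 1997 / 4 = 499.25 -> No
Not divisible by 4, so NOT a leap year

No


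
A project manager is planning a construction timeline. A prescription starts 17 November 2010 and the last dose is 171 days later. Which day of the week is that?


Start: 2010-11-17 (Wednesday)
Step 1 - find target date: add 171 days
  2010-11-17 + 171 days = 2011-05-07
Step 2 - day of week:
  171 mod 7 = 3
  Wednesday + 3 days -> Saturday
Result: Saturday (2011-05-07)

Saturday


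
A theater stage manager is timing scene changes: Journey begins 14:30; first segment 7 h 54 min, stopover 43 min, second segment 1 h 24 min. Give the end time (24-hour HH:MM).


Depart: 14:30
Leg 1: +474 min -> 22:24
Layover: +43 min -> 23:07
Leg 2: +84 min -> 00:31
Total travel: 601 minutes = 10h 1m
Arrival: 00:31

00:31


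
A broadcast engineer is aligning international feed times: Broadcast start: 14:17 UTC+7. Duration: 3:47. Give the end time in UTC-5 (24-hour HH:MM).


Start: 14:17 in UTC+7
Step 1 - add duration:
  minutes: 17 + 47 = 64 (carry 1h)
  hours: 14 + 3 + 1 = 18
  end in UTC+7: 18:04
Step 2 - convert UTC+7 -> UTC-5:
  offset difference: -5 - (7) = -12 hours
  18 + (-12) = 6 -> mod 24 = 6
Result: 06:04 in UTC-5

06:04


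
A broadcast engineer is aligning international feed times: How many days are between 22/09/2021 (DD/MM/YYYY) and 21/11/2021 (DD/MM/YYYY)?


Start date: 2021-09-22
End date: 2021-11-21
Sep 2021: +9 days
Oct 2021: +31 days
Nov 2021: +20 days
Total: 60 days

60


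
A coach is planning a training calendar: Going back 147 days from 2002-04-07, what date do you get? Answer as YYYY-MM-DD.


Start: 2002-04-07
Subtracting 147 days
Days already passed in April: 7
After going back through April: 140 more days to subtract
March 2002: 31 days, 109 remaining
February 2002: 28 days, 81 remaining
January 2002: 31 days, 50 remaining
December 2001: 31 days, 19 remaining
Result: 2001-11-11

2001-11-11


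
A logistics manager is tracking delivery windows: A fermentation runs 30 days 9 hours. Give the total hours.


Days: 30
Extra hours: 9
Hours per day: 24
Days to hours: 30 x 24 = 720
Total: 720 + 9 = 729

729


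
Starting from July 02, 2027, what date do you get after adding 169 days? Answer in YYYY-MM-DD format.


Start: 2027-07-02
Adding 169 days
Days remaining in July: 29
After July: 140 days still to add
August 2027: 31 days, 109 remaining
September 2027: 30 days, 79 remaining
October 2027: 31 days, 48 remaining
November 2027: 30 days, 18 remaining
Result: 2027-12-18

2027-12-18


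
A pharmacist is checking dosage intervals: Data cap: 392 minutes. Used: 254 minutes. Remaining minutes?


Total budget: 392 minutes
Time used: 254 minutes
Remaining: 392 - 254 = 138 minutes
Percent used: 64.8%
Percent remaining: 35.2%

138


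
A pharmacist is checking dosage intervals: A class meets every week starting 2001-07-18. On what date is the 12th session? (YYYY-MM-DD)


First occurrence: 2001-07-18 (occurrence 1)
Each occurrence is 7 days after the previous.
Occurrence 12 is 11 weeks after the first.
11 weeks = 77 days
2001-07-18 + 77 days = 2001-10-03

2001-10-03


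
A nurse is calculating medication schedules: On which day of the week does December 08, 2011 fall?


Date: 2011-12-08
January 1, 2011 is a Saturday
Day of year: 342
Offset from Jan 1: 341 days
341 mod 7 = 5
Result: Thursday

Thursday


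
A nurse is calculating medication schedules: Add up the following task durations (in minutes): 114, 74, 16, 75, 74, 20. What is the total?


Durations: 114, 74, 16, 75, 74, 20
Running sum: 114
+ 74 = 188
+ 16 = 204
+ 75 = 279
+ 74 = 353
+ 20 = 373
Total duration: 373 minutes
That is 6 hours and 13 minutes

373


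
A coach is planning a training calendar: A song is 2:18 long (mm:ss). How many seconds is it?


Minutes: 2
Extra seconds: 18
Seconds per minute: 60
Minutes to seconds: 2 x 60 = 120
Total: 120 + 18 = 138

138


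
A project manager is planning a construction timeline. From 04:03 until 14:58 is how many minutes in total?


Start time: 04:03 = 243 minutes from midnight
End time: 14:58 = 898 minutes from midnight
Difference: 898 - 243 = 655 minutes
That is 10 hours and 55 minutes

655


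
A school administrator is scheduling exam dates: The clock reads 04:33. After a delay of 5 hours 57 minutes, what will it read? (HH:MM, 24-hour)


Start time: 04:33
Adding: 5 hours 57 minutes
Minutes: 33 + 57 = 90
Minute overflow: 90 >= 60, so carry 1 hour, minutes = 30
Hours: 4 + 5 + 1 = 10
Result: 10:30

10:30


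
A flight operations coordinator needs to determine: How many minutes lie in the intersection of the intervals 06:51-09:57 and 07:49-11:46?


Interval A: [411, 597] minutes from midnight
Interval B: [469, 706] minutes from midnight
Overlap start = max(411, 469) = 469
Overlap end = min(597, 706) = 597
Overlap = 597 - 469 = 128 minutes

128


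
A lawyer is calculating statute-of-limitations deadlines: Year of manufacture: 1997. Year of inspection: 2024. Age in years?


Birth year: 1997
Current year: 2024
Age = current year - birth year
Age = 2024 - 1997 = 27

27


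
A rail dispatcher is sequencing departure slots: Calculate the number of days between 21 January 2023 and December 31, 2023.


Start: January 21, 2023
End: December 31, 2023
Days left in January: 10
February: 28
March: 31
April: 30
May: 31
... plus remaining months
Sum of remaining months: 334
Total: 10 + 334 = 344

344


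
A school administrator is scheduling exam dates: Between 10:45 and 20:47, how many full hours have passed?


Start: 10:45
End: 20:47
Hour difference: 20 - 10 = 10 hours
Minute difference: 47 - 45 = 2 minutes
Total minutes: 602
Complete hours: 602 / 60 = 10 (remainder 2)

10


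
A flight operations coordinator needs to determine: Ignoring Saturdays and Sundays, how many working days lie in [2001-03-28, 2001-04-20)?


Start: 2001-03-28 (Wednesday)
End (exclusive): 2001-04-20 (Friday)
Total calendar days: 23
Full weeks: 23 // 7 = 3 -> 15 weekdays
Remaining 2 days starting on Wednesday:
  Wed(w), Thu(w) -> 2 weekdays
Total business days: 15 + 2 = 17

17


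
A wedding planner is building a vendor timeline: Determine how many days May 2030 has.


Month: May
Year: 2030
May is a 31-day month
Total: 31 days

31


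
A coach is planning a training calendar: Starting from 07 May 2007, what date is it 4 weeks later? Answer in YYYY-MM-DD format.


Start: 2007-05-07
Weeks to add: 4
Convert to days: 4 x 7 = 28 days
Add 28 days to 2007-05-07
Result: 2007-06-04

2007-06-04


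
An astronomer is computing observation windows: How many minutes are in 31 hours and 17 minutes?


Hours: 31
Extra minutes: 17
Minutes per hour: 60
Hours to minutes: 31 x 60 = 1860
Total: 1860 + 17 = 1877

1877


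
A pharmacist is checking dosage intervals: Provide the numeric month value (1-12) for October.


Calendar month order:
9. September
10. October <--
11. November
October is month number 10

10


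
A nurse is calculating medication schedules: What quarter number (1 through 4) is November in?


Month: November (month 11)
Q1: January-March (months 1-3)
Q2: April-June (months 4-6)
Q3: July-September (months 7-9)
Q4: October-December (months 10-12)
Month 11 falls in Q4

4


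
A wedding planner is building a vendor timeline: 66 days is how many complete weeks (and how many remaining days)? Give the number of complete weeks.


Total days: 66
Days per week: 7
Division: 66 / 7 = 9 remainder 3
Complete weeks: 9
Remaining days: 3

9


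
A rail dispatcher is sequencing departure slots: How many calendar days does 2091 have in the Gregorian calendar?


Year: 2091
Check leap year rules:
Divisible by 4? No
2091 is not a leap year
Days: 365

365


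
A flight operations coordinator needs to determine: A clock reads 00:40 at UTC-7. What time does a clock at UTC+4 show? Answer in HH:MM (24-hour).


Local time: 00:40 at UTC-7 (offset -7h)
Target zone: UTC+4 (offset 4h)
Difference: 4 - (-7) = 11 hours
Calculation: 0 + (11) = 11
Result: 11:40

11:40


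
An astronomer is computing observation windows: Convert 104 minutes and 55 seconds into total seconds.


Minutes: 104
Seconds: 55
Convert minutes to seconds: 104 x 60 = 6240
Add remaining seconds: 6240 + 55 = 6295

6295


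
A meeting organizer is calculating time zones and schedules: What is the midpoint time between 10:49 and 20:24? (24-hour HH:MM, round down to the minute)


Start time: 10:49 = 649 minutes from midnight
End time: 20:24 = 1224 minutes from midnight
Sum: 649 + 1224 = 1873
Midpoint: 1873 / 2 = 936 minutes
Convert: 936 / 60 = 15 hours, 36 minutes
Result: 15:36

15:36


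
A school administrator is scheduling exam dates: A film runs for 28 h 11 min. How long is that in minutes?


Hours: 28
Minutes: 11
Convert hours to minutes: 28 x 60 = 1680
Add remaining minutes: 1680 + 11 = 1691

1691


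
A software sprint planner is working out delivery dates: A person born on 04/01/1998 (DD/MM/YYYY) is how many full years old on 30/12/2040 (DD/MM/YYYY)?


Birth: 1998-01-04
Reference: 2040-12-30
Year difference: 2040 - 1998 = 42
Has birthday (01-04) occurred by 12-30? Yes
Age in full years: 42

42


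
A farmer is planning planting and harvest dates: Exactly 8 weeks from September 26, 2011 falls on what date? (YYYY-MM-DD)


Start: 2011-09-26
Weeks to add: 8
Convert to days: 8 x 7 = 56 days
Add 56 days to 2011-09-26
Result: 2011-11-21

2011-11-21


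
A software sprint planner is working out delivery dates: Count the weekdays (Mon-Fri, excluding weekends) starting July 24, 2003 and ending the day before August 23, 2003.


Start: 2003-07-24 (Thursday)
End (exclusive): 2003-08-23 (Saturday)
Total calendar days: 30
Full weeks: 30 // 7 = 4 -> 20 weekdays
Remaining 2 days starting on Thursday:
  Thu(w), Fri(w) -> 2 weekdays
Total business days: 20 + 2 = 22

22


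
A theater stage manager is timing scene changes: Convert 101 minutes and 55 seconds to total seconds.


Minutes: 101
Extra seconds: 55
Seconds per minute: 60
Minutes to seconds: 101 x 60 = 6060
Total: 6060 + 55 = 6115

6115


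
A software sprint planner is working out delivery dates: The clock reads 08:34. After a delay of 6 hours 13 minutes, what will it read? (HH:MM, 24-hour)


Start time: 08:34
Adding: 6 hours 13 minutes
Minutes: 34 + 13 = 47
Hours: 8 + 6 + 0 = 14
Result: 14:47

14:47


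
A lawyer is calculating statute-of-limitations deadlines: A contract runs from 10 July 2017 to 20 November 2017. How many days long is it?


Start date: 2017-07-10
End date: 2017-11-20
Jul 2017: +22 days
Aug 2017: +31 days
Sep 2017: +30 days
Oct 2017: +31 days
Nov 2017: +19 days
Total: 133 days

133


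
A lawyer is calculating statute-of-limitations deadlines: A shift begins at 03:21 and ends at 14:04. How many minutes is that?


Start time: 03:21 = 201 minutes from midnight
End time: 14:04 = 844 minutes from midnight
Difference: 844 - 201 = 643 minutes
That is 10 hours and 43 minutes

643


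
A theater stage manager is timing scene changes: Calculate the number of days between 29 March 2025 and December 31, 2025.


Start: March 29, 2025
End: December 31, 2025
Days left in March: 2
April: 30
May: 31
June: 30
July: 31
... plus remaining months
Sum of remaining months: 275
Total: 2 + 275 = 277

277


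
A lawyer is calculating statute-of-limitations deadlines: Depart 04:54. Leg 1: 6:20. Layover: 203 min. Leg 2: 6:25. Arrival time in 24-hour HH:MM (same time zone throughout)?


Depart: 04:54
Leg 1: +380 min -> 11:14
Layover: +203 min -> 14:37
Leg 2: +385 min -> 21:02
Total travel: 968 minutes = 16h 8m
Arrival: 21:02

21:02


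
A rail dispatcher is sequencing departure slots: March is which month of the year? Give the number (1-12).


Calendar month order:
2. February
3. March <--
4. April
March is month number 3

3


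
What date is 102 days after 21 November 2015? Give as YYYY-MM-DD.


Start: 2015-11-21
Adding 102 days
Days remaining in November: 9
After November: 93 days still to add
December 2015: 31 days, 62 remaining
January 2016: 31 days, 31 remaining
February 2016: 29 days, 2 remaining
March 2016 has 31 days, need 2
Result: 2016-03-02

2016-03-02


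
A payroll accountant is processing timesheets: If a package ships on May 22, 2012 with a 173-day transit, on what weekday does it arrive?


Start: 2012-05-22 (Tuesday)
Step 1 - find target date: add 173 days
  2012-05-22 + 173 days = 2012-11-11
Step 2 - day of week:
  173 mod 7 = 5
  Tuesday + 5 days -> Sunday
Result: Sunday (2012-11-11)

Sunday


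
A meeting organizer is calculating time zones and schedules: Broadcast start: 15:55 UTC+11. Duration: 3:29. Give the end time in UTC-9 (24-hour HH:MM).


Start: 15:55 in UTC+11
Step 1 - add duration:
  minutes: 55 + 29 = 84 (carry 1h)
  hours: 15 + 3 + 1 = 19
  end in UTC+11: 19:24
Step 2 - convert UTC+11 -> UTC-9:
  offset difference: -9 - (11) = -20 hours
  19 + (-20) = -1 -> mod 24 = 23
Result: 23:24 in UTC-9

23:24


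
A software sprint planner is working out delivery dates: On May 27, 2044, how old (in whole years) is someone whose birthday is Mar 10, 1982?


Birth: 1982-03-10
Reference: 2044-05-27
Year difference: 2044 - 1982 = 62
Has birthday (03-10) occurred by 05-27? Yes
Age in full years: 62

62
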